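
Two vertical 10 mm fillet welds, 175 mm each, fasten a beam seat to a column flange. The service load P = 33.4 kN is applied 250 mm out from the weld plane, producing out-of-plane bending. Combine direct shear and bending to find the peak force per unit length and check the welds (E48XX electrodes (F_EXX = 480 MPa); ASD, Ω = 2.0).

L_w = 2 × 175 = 350 mm; section modulus (unit throat) S = 2 × L²/6 = 10210 mm².
Direct shear f_v = P/L_w = 33.4×10³/350 = 95.43 N/mm.
Moment M = P × e = 33.4×10³ × 250 = 8350000 N·mm; bending f_b = M/S = 818 N/mm.
f_max = √(f_v² + f_b²) = √(95.43² + 818²) = 823.5 N/mm.
r_n/Ω = (1/2.0) × 0.6 × 480 × (0.707 × 10) = 1018 N/mm → adequate.

f_max ≈ 824 N/mm; adequate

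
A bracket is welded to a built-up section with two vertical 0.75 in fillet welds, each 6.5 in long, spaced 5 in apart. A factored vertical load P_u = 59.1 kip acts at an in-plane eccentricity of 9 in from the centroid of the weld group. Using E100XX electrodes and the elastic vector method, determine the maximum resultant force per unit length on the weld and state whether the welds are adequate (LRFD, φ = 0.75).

E100XX → F_EXX = 100 ksi.
Total weld length L_w = 13 in. Treat welds as unit-width lines.
Polar moment about centroid: J = 2[d³/12 + d(b/2)²] = 2[6.5³/12 + 6.5×2.5²] = 127 in³.
Direct shear f_v = P/L_w = 59.1 / 13 = 4.546 kip/in (vertical).
Torsion M = P·e = 59.1 × 9 = 531.9 kip·in.
Critical point at (x, y) = (2.5, 3.25) from centroid. f_tx = M·y/J = 13.61 kip/in; f_ty = M·x/J = 10.47 kip/in.
Resultant f_max = √[f_tx² + (f_v + f_ty)²] = √[13.61² + (4.546 + 10.47)²] = 20.26 kip/in.
Capacity per unit length: φr_n = 0.75 × 0.6 × 100 × (0.707 × 0.75) = 23.86 kip/in.
20.26 ≤ 23.86 → adequate.

f_max ≈ 20.3 kip/in; adequate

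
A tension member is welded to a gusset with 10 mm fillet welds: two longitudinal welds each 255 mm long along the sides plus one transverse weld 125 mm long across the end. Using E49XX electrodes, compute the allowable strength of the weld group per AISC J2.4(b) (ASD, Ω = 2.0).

E49XX → F_EXX = 490 MPa.
t_e = 0.707 × 10 = 7.07 mm.
R_nwl = 0.6 × 490 × 7.07 × 510 × 10⁻³ = 1060 kN (longitudinal, 2 welds).
R_nwt = 0.6 × 490 × 7.07 × 125 × 10⁻³ = 259.8 kN (transverse, base value).
(i) R_nwl + R_nwt = 1320 kN; (ii) 0.85 R_nwl + 1.5 R_nwt = 1291 kN.
R_n = max = 1320 kN [governs: (i)]; R_n/Ω = 659.9 kN.

R_n/Ω ≈ 660 kN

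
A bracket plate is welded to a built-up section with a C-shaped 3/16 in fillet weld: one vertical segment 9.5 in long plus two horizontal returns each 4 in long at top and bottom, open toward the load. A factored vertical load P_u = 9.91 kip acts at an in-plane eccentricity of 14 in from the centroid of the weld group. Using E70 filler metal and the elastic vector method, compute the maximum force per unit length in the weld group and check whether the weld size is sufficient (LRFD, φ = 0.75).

f_max ≈ 3.15 kip/in; adequate

E70XX → F_EXX = 70 ksi.
Total weld length L_w = 17.5 in. Treat welds as unit-width lines.
Centroid: x̄ = 2×4×2 / 17.5 = 0.9143 in from the vertical weld.
Polar moment about centroid: J = I_x + I_y = [9.5³/12 + 2×4×4.75²] + [9.5×0.9143² + 2(4³/12 + 4×1.086²)] = 280 in³.
Direct shear f_v = P/L_w = 9.91 / 17.5 = 0.5663 kip/in (vertical).
Torsion M = P·e = 9.91 × 14 = 138.74 kip·in.
Critical point at (x, y) = (3.086, 4.75) from centroid. f_tx = M·y/J = 2.354 kip/in; f_ty = M·x/J = 1.529 kip/in.
Resultant f_max = √[f_tx² + (f_v + f_ty)²] = √[2.354² + (0.5663 + 1.529)²] = 3.151 kip/in.
Capacity per unit length: φr_n = 0.75 × 0.6 × 70 × (0.707 × 0.1875) = 4.176 kip/in.
3.151 ≤ 4.176 → adequate.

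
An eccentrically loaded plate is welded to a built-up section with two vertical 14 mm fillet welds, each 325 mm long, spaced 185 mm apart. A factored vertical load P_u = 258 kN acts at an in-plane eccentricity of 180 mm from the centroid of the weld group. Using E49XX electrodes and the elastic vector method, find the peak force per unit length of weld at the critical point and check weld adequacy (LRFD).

f_max ≈ 1030 N/mm; adequate

E49XX → F_EXX = 490 MPa.
Total weld length L_w = 650 mm. Treat welds as unit-width lines.
Polar moment about centroid: J = 2[d³/12 + d(b/2)²] = 2[325³/12 + 325×92.5²] = 11280000 mm³.
Direct shear f_v = P/L_w = 258×10³ / 650 = 396.9 N/mm (vertical).
Torsion M = P·e = 258×10³ × 180 = 46440000 N·mm.
Critical point at (x, y) = (92.5, 162.5) from centroid. f_tx = M·y/J = 668.8 N/mm; f_ty = M·x/J = 380.7 N/mm.
Resultant f_max = √[f_tx² + (f_v + f_ty)²] = √[668.8² + (396.9 + 380.7)²] = 1026 N/mm.
Capacity per unit length: φr_n = 0.75 × 0.6 × 490 × (0.707 × 14) = 2183 N/mm.
1026 ≤ 2183 → adequate.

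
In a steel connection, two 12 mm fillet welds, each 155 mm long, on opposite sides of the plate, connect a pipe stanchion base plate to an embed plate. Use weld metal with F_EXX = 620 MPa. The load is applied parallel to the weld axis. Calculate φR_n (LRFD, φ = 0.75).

φR_n ≈ 734 kN

Effective throat t_e = 0.707 × 12 = 8.484 mm.
Total length L = 310 mm; A_we = 8.484 × 310 = 2630 mm².
F_nw = 0.6 F_EXX = 0.6 × 620 = 372 MPa.
φR_n = 0.75 × 372 × 2630 × 10⁻³ = 733.8 kN.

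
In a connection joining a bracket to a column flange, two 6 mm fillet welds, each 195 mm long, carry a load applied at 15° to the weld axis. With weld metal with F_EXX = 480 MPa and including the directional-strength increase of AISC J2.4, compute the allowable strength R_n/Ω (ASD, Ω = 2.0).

t_e = 0.707 × 6 = 4.242 mm; A_we = 4.242 × 390 = 1654 mm².
Directional factor: 1.0 + 0.5 sin^1.5(15°) = 1.066.
F_nw = 0.6 × 480 × 1.066 = 307 MPa.
R_n/Ω = (307 × 1654) / 2.0 × 10⁻³ = 253.9 kN.

R_n/Ω ≈ 254 kN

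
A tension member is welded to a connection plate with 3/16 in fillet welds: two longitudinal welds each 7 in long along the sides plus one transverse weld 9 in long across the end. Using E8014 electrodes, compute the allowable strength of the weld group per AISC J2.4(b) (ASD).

E80XX → F_EXX = 80 ksi.
t_e = 0.707 × 0.1875 = 0.1326 in.
R_nwl = 0.6 × 80 × 0.1326 × 14 = 89.08 kip (longitudinal, 2 welds).
R_nwt = 0.6 × 80 × 0.1326 × 9 = 57.27 kip (transverse, base value).
(i) R_nwl + R_nwt = 146.3 kip; (ii) 0.85 R_nwl + 1.5 R_nwt = 161.6 kip.
R_n = max = 161.6 kip [governs: (ii)]; R_n/Ω = 80.81 kip.

R_n/Ω ≈ 80.8 kip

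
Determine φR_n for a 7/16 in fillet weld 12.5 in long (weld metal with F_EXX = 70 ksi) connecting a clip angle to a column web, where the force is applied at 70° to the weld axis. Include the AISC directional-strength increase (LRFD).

φR_n ≈ 177 kips

t_e = 0.707 × 0.4375 = 0.3093 in; A_we = 0.3093 × 12.5 = 3.866 in².
Directional factor: 1.0 + 0.5 sin^1.5(70°) = 1.455.
F_nw = 0.6 × 70 × 1.455 = 61.13 ksi.
φR_n = 0.75 × 61.13 × 3.866 = 177.3 kips.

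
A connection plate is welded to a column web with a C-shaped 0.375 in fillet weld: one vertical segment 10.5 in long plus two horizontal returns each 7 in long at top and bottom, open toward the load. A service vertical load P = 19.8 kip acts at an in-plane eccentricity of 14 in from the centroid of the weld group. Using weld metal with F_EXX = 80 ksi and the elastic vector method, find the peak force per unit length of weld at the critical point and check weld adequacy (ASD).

f_max ≈ 3.88 kip/in; adequate

Total weld length L_w = 24.5 in. Treat welds as unit-width lines.
Centroid: x̄ = 2×7×3.5 / 24.5 = 2 in from the vertical weld.
Polar moment about centroid: J = I_x + I_y = [10.5³/12 + 2×7×5.25²] + [10.5×2² + 2(7³/12 + 7×1.5²)] = 613 in³.
Direct shear f_v = P/L_w = 19.8 / 24.5 = 0.8082 kip/in (vertical).
Torsion M = P·e = 19.8 × 14 = 277.2 kip·in.
Critical point at (x, y) = (5, 5.25) from centroid. f_tx = M·y/J = 2.374 kip/in; f_ty = M·x/J = 2.261 kip/in.
Resultant f_max = √[f_tx² + (f_v + f_ty)²] = √[2.374² + (0.8082 + 2.261)²] = 3.88 kip/in.
Capacity per unit length: r_n/Ω = (1/2.0) × 0.6 × 80 × (0.707 × 0.375) = 6.363 kip/in.
3.88 ≤ 6.363 → adequate.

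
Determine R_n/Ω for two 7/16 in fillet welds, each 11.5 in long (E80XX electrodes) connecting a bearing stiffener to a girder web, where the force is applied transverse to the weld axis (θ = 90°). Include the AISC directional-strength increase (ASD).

E80XX → F_EXX = 80 ksi.
t_e = 0.707 × 0.4375 = 0.3093 in; A_we = 0.3093 × 23 = 7.114 in².
Directional factor: 1.0 + 0.5 sin^1.5(90°) = 1.5.
F_nw = 0.6 × 80 × 1.5 = 72 ksi.
R_n/Ω = (72 × 7.114) / 2.0 = 256.1 kips.

R_n/Ω ≈ 256 kips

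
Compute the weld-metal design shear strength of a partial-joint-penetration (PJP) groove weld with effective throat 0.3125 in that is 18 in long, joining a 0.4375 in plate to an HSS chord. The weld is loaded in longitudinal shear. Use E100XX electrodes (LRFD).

E100XX → F_EXX = 100 ksi.
Effective throat (given) t_e = 0.3125 in.
A_we = 0.3125 × 18 = 5.625 in².
F_nw = 0.6 F_EXX = 60 ksi.
φR_n = 0.75 × 60 × 5.625 = 253.1 kip.

φR_n ≈ 253 kip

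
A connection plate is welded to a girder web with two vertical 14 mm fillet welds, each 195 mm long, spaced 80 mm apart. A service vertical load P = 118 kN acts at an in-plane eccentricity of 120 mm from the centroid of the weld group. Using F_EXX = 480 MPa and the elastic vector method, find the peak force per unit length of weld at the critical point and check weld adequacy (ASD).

Total weld length L_w = 390 mm. Treat welds as unit-width lines.
Polar moment about centroid: J = 2[d³/12 + d(b/2)²] = 2[195³/12 + 195×40²] = 1860000 mm³.
Direct shear f_v = P/L_w = 118×10³ / 390 = 302.6 N/mm (vertical).
Torsion M = P·e = 118×10³ × 120 = 14160000 N·mm.
Critical point at (x, y) = (40, 97.5) from centroid. f_tx = M·y/J = 742.3 N/mm; f_ty = M·x/J = 304.5 N/mm.
Resultant f_max = √[f_tx² + (f_v + f_ty)²] = √[742.3² + (302.6 + 304.5)²] = 959 N/mm.
Capacity per unit length: r_n/Ω = (1/2.0) × 0.6 × 480 × (0.707 × 14) = 1425 N/mm.
959 ≤ 1425 → adequate.

f_max ≈ 959 N/mm; adequate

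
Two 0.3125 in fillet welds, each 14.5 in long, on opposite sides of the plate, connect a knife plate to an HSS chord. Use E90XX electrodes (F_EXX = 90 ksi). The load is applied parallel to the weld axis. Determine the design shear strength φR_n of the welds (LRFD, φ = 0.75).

Effective throat t_e = 0.707 × 0.3125 = 0.2209 in.
Total length L = 29 in; A_we = 0.2209 × 29 = 6.407 in².
F_nw = 0.6 F_EXX = 0.6 × 90 = 54 ksi.
φR_n = 0.75 × 54 × 6.407 = 259.5 kips.

φR_n ≈ 259 kips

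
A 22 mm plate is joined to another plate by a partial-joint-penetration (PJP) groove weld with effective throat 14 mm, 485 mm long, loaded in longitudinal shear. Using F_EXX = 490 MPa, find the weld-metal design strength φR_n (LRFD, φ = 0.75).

Effective throat (given) t_e = 14 mm.
A_we = 14 × 485 = 6790 mm².
F_nw = 0.6 F_EXX = 294 MPa.
φR_n = 0.75 × 294 × 6790 × 10⁻³ = 1497 kN.

φR_n ≈ 1500 kN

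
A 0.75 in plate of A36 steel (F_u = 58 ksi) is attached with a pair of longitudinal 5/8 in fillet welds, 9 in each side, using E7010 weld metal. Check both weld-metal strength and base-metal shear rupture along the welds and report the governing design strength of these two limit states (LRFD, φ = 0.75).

φR_n ≈ 251 kips (weld metal governs)

E70XX → F_EXX = 70 ksi.
t_e = 0.707 × 0.625 = 0.4419 in; L = 18 in.
Weld metal: φR_n = 0.75 × 0.6 × 70 × 0.4419 × 18 = 250.5 kips.
Base metal (shear rupture): φR_n = 0.75 × 0.6 × 58 × 0.75 × 18 = 352.3 kips.
Governing: weld metal.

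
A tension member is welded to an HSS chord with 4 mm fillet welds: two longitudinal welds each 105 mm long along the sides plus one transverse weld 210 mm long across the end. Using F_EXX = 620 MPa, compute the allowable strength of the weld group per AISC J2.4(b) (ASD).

R_n/Ω ≈ 260 kN

t_e = 0.707 × 4 = 2.828 mm.
R_nwl = 0.6 × 620 × 2.828 × 210 × 10⁻³ = 220.9 kN (longitudinal, 2 welds).
R_nwt = 0.6 × 620 × 2.828 × 210 × 10⁻³ = 220.9 kN (transverse, base value).
(i) R_nwl + R_nwt = 441.8 kN; (ii) 0.85 R_nwl + 1.5 R_nwt = 519.2 kN.
R_n = max = 519.2 kN [governs: (ii)]; R_n/Ω = 259.6 kN.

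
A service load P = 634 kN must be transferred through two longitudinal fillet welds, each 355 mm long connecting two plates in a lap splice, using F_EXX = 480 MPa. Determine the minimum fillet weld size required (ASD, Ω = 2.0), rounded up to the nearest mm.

w = 9 mm

Total weld length L = 710 mm.
Required throat t_e = P × Ω / (0.6 F_EXX × L) = 634 × 2.0 / (0.6 × 480 × 710 × 10⁻³) = 6.201 mm.
Required leg w = t_e / 0.707 = 8.771 mm → use 9 mm.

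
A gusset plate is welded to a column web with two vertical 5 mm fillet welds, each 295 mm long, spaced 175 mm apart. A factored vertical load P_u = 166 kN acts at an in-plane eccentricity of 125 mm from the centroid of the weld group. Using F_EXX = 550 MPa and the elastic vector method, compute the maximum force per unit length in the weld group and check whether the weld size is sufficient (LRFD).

f_max ≈ 599 N/mm; adequate

Total weld length L_w = 590 mm. Treat welds as unit-width lines.
Polar moment about centroid: J = 2[d³/12 + d(b/2)²] = 2[295³/12 + 295×87.5²] = 8796000 mm³.
Direct shear f_v = P/L_w = 166×10³ / 590 = 281.4 N/mm (vertical).
Torsion M = P·e = 166×10³ × 125 = 20750000 N·mm.
Critical point at (x, y) = (87.5, 147.5) from centroid. f_tx = M·y/J = 348 N/mm; f_ty = M·x/J = 206.4 N/mm.
Resultant f_max = √[f_tx² + (f_v + f_ty)²] = √[348² + (281.4 + 206.4)²] = 599.2 N/mm.
Capacity per unit length: φr_n = 0.75 × 0.6 × 550 × (0.707 × 5) = 874.9 N/mm.
599.2 ≤ 874.9 → adequate.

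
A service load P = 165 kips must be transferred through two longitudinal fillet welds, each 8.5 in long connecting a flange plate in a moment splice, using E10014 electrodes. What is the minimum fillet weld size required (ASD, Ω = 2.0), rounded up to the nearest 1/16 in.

w = 1/2 in

E100XX → F_EXX = 100 ksi.
Total weld length L = 17 in.
Required throat t_e = P × Ω / (0.6 F_EXX × L) = 165 × 2.0 / (0.6 × 100 × 17) = 0.3235 in.
Required leg w = t_e / 0.707 = 0.4576 in → use 1/2 in.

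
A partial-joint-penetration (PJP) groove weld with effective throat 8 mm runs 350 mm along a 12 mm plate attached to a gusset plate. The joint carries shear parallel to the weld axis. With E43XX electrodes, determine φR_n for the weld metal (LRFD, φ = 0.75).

φR_n ≈ 542 kN

E43XX → F_EXX = 430 MPa.
Effective throat (given) t_e = 8 mm.
A_we = 8 × 350 = 2800 mm².
F_nw = 0.6 F_EXX = 258 MPa.
φR_n = 0.75 × 258 × 2800 × 10⁻³ = 541.8 kN.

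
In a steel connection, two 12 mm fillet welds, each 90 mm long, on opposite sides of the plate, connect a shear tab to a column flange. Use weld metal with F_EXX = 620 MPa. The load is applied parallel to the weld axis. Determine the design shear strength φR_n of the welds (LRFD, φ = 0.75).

φR_n ≈ 426 kN

Effective throat t_e = 0.707 × 12 = 8.484 mm.
Total length L = 180 mm; A_we = 8.484 × 180 = 1527 mm².
F_nw = 0.6 F_EXX = 0.6 × 620 = 372 MPa.
φR_n = 0.75 × 372 × 1527 × 10⁻³ = 426.1 kN.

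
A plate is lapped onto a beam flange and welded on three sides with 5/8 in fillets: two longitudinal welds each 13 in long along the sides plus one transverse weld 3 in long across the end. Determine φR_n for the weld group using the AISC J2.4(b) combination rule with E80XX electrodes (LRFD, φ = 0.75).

φR_n ≈ 461 kip

E80XX → F_EXX = 80 ksi.
t_e = 0.707 × 0.625 = 0.4419 in.
R_nwl = 0.6 × 80 × 0.4419 × 26 = 551.5 kip (longitudinal, 2 welds).
R_nwt = 0.6 × 80 × 0.4419 × 3 = 63.63 kip (transverse, base value).
(i) R_nwl + R_nwt = 615.1 kip; (ii) 0.85 R_nwl + 1.5 R_nwt = 564.2 kip.
R_n = max = 615.1 kip [governs: (i)]; φR_n = 461.3 kip.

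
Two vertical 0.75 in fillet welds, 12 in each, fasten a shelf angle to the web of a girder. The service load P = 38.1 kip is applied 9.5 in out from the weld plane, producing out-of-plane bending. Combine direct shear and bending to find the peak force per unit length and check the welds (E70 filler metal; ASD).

E70XX → F_EXX = 70 ksi.
L_w = 2 × 12 = 24 in; section modulus (unit throat) S = 2 × L²/6 = 48 in².
Direct shear f_v = P/L_w = 38.1/24 = 1.588 kip/in.
Moment M = P × e = 38.1 × 9.5 = 361.95 kip·in; bending f_b = M/S = 7.541 kip/in.
f_max = √(f_v² + f_b²) = √(1.588² + 7.541²) = 7.706 kip/in.
r_n/Ω = (1/2.0) × 0.6 × 70 × (0.707 × 0.75) = 11.14 kip/in → adequate.

f_max ≈ 7.71 kip/in; adequate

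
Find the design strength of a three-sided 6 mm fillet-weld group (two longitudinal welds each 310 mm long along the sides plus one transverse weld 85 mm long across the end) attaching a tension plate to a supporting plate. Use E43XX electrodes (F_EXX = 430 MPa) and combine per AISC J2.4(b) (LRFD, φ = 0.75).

t_e = 0.707 × 6 = 4.242 mm.
R_nwl = 0.6 × 430 × 4.242 × 620 × 10⁻³ = 678.6 kN (longitudinal, 2 welds).
R_nwt = 0.6 × 430 × 4.242 × 85 × 10⁻³ = 93.03 kN (transverse, base value).
(i) R_nwl + R_nwt = 771.6 kN; (ii) 0.85 R_nwl + 1.5 R_nwt = 716.3 kN.
R_n = max = 771.6 kN [governs: (i)]; φR_n = 578.7 kN.

φR_n ≈ 579 kN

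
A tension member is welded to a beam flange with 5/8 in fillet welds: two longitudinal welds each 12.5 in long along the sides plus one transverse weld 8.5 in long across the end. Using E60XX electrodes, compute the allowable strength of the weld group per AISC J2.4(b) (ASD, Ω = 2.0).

E60XX → F_EXX = 60 ksi.
t_e = 0.707 × 0.625 = 0.4419 in.
R_nwl = 0.6 × 60 × 0.4419 × 25 = 397.7 kips (longitudinal, 2 welds).
R_nwt = 0.6 × 60 × 0.4419 × 8.5 = 135.2 kips (transverse, base value).
(i) R_nwl + R_nwt = 532.9 kips; (ii) 0.85 R_nwl + 1.5 R_nwt = 540.9 kips.
R_n = max = 540.9 kips [governs: (ii)]; R_n/Ω = 270.4 kips.

R_n/Ω ≈ 270 kips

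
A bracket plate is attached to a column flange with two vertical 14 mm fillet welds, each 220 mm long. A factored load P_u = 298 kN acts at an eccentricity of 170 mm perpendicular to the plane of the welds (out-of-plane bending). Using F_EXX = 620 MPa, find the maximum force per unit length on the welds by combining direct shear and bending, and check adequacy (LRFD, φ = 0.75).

f_max ≈ 3210 N/mm; NOT adequate

L_w = 2 × 220 = 440 mm; section modulus (unit throat) S = 2 × L²/6 = 16130 mm².
Direct shear f_v = P/L_w = 298×10³/440 = 677.3 N/mm.
Moment M = P × e = 298×10³ × 170 = 50660000 N·mm; bending f_b = M/S = 3140 N/mm.
f_max = √(f_v² + f_b²) = √(677.3² + 3140²) = 3212 N/mm.
φr_n = 0.75 × 0.6 × 620 × (0.707 × 14) = 2762 N/mm → NOT adequate.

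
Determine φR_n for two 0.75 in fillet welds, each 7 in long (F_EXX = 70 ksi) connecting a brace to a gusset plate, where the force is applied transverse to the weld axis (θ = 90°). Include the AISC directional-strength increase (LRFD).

φR_n ≈ 351 kip

t_e = 0.707 × 0.75 = 0.5302 in; A_we = 0.5302 × 14 = 7.423 in².
Directional factor: 1.0 + 0.5 sin^1.5(90°) = 1.5.
F_nw = 0.6 × 70 × 1.5 = 63 ksi.
φR_n = 0.75 × 63 × 7.423 = 350.8 kip.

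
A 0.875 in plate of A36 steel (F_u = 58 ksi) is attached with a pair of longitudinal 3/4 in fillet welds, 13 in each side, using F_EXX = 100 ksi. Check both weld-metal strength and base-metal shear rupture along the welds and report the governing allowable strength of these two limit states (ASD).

t_e = 0.707 × 0.75 = 0.5302 in; L = 26 in.
Weld metal: R_n/Ω = (1/2.0) × 0.6 × 100 × 0.5302 × 26 = 413.6 kip.
Base metal (shear rupture): R_n/Ω = (1/2.0) × 0.6 × 58 × 0.875 × 26 = 395.8 kip.
Governing: base-metal shear rupture.

R_n/Ω ≈ 396 kip (base-metal shear rupture governs)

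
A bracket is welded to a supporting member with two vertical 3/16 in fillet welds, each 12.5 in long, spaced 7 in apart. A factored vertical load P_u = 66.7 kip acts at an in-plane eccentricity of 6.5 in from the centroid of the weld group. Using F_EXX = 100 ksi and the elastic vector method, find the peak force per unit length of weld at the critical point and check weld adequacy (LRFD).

Total weld length L_w = 25 in. Treat welds as unit-width lines.
Polar moment about centroid: J = 2[d³/12 + d(b/2)²] = 2[12.5³/12 + 12.5×3.5²] = 631.8 in³.
Direct shear f_v = P/L_w = 66.7 / 25 = 2.668 kip/in (vertical).
Torsion M = P·e = 66.7 × 6.5 = 433.55 kip·in.
Critical point at (x, y) = (3.5, 6.25) from centroid. f_tx = M·y/J = 4.289 kip/in; f_ty = M·x/J = 2.402 kip/in.
Resultant f_max = √[f_tx² + (f_v + f_ty)²] = √[4.289² + (2.668 + 2.402)²] = 6.641 kip/in.
Capacity per unit length: φr_n = 0.75 × 0.6 × 100 × (0.707 × 0.1875) = 5.965 kip/in.
6.641 > 5.965 → NOT adequate.

f_max ≈ 6.64 kip/in; NOT adequate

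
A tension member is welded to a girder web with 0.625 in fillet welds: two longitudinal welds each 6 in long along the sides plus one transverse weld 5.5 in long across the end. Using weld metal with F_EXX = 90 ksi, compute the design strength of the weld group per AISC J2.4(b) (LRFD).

t_e = 0.707 × 0.625 = 0.4419 in.
R_nwl = 0.6 × 90 × 0.4419 × 12 = 286.3 kip (longitudinal, 2 welds).
R_nwt = 0.6 × 90 × 0.4419 × 5.5 = 131.2 kip (transverse, base value).
(i) R_nwl + R_nwt = 417.6 kip; (ii) 0.85 R_nwl + 1.5 R_nwt = 440.2 kip.
R_n = max = 440.2 kip [governs: (ii)]; φR_n = 330.2 kip.

φR_n ≈ 330 kip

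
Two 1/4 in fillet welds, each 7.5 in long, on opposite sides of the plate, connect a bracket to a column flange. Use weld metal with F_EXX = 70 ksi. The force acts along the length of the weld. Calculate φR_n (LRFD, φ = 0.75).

φR_n ≈ 83.5 kip

Effective throat t_e = 0.707 × 0.25 = 0.1767 in.
Total length L = 15 in; A_we = 0.1767 × 15 = 2.651 in².
F_nw = 0.6 F_EXX = 0.6 × 70 = 42 ksi.
φR_n = 0.75 × 42 × 2.651 = 83.51 kip.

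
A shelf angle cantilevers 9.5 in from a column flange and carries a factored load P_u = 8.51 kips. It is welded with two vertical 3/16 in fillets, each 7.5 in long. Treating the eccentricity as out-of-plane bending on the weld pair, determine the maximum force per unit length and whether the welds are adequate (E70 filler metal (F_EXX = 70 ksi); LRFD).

L_w = 2 × 7.5 = 15 in; section modulus (unit throat) S = 2 × L²/6 = 18.75 in².
Direct shear f_v = P/L_w = 8.51/15 = 0.5673 kip/in.
Moment M = P × e = 8.51 × 9.5 = 80.845 kip·in; bending f_b = M/S = 4.312 kip/in.
f_max = √(f_v² + f_b²) = √(0.5673² + 4.312²) = 4.349 kip/in.
φr_n = 0.75 × 0.6 × 70 × (0.707 × 0.1875) = 4.176 kip/in → NOT adequate.

f_max ≈ 4.35 kip/in; NOT adequate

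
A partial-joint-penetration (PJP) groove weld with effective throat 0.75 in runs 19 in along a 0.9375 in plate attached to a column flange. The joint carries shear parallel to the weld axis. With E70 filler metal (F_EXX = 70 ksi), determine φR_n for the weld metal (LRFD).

φR_n ≈ 449 kips

Effective throat (given) t_e = 0.75 in.
A_we = 0.75 × 19 = 14.25 in².
F_nw = 0.6 F_EXX = 42 ksi.
φR_n = 0.75 × 42 × 14.25 = 448.9 kips.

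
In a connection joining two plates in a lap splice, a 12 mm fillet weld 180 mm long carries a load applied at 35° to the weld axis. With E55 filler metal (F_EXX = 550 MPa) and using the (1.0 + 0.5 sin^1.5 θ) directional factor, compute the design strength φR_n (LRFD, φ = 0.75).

t_e = 0.707 × 12 = 8.484 mm; A_we = 8.484 × 180 = 1527 mm².
Directional factor: 1.0 + 0.5 sin^1.5(35°) = 1.217.
F_nw = 0.6 × 550 × 1.217 = 401.7 MPa.
φR_n = 0.75 × 401.7 × 1527 × 10⁻³ = 460.1 kN.

φR_n ≈ 460 kN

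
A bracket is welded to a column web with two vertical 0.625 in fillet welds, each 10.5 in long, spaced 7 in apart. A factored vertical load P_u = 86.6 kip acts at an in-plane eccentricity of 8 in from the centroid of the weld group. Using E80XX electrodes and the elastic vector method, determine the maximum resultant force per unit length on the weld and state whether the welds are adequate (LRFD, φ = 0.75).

E80XX → F_EXX = 80 ksi.
Total weld length L_w = 21 in. Treat welds as unit-width lines.
Polar moment about centroid: J = 2[d³/12 + d(b/2)²] = 2[10.5³/12 + 10.5×3.5²] = 450.2 in³.
Direct shear f_v = P/L_w = 86.6 / 21 = 4.124 kip/in (vertical).
Torsion M = P·e = 86.6 × 8 = 692.8 kip·in.
Critical point at (x, y) = (3.5, 5.25) from centroid. f_tx = M·y/J = 8.079 kip/in; f_ty = M·x/J = 5.386 kip/in.
Resultant f_max = √[f_tx² + (f_v + f_ty)²] = √[8.079² + (4.124 + 5.386)²] = 12.48 kip/in.
Capacity per unit length: φr_n = 0.75 × 0.6 × 80 × (0.707 × 0.625) = 15.91 kip/in.
12.48 ≤ 15.91 → adequate.

f_max ≈ 12.5 kip/in; adequate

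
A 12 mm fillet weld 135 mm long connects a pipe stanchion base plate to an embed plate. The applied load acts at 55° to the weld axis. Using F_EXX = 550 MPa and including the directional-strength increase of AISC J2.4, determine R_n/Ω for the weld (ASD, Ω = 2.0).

t_e = 0.707 × 12 = 8.484 mm; A_we = 8.484 × 135 = 1145 mm².
Directional factor: 1.0 + 0.5 sin^1.5(55°) = 1.371.
F_nw = 0.6 × 550 × 1.371 = 452.3 MPa.
R_n/Ω = (452.3 × 1145) / 2.0 × 10⁻³ = 259 kN.

R_n/Ω ≈ 259 kN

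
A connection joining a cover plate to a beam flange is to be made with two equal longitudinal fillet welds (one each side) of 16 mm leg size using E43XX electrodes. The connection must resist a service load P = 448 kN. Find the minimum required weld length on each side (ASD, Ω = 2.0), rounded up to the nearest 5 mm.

E43XX → F_EXX = 430 MPa.
Throat t_e = 0.707 × 16 = 11.31 mm.
r_n/Ω = (0.6 × 430 × 11.31) / 2.0 = 1459 N/mm = 1.459 kN/mm.
L_req = P / (r_n/Ω) = 448 / 1.459 = 307 mm total.
Per side: 307 / 2 = 153.5 mm.
Round up → use L = 155 mm on each side.

L = 155 mm on each side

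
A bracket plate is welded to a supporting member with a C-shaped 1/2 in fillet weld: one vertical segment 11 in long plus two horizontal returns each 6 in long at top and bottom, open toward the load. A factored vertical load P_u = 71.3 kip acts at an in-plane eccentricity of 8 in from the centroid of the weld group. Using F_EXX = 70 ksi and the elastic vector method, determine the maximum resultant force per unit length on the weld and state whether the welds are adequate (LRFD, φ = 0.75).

f_max ≈ 9.44 kip/in; adequate

Total weld length L_w = 23 in. Treat welds as unit-width lines.
Centroid: x̄ = 2×6×3 / 23 = 1.565 in from the vertical weld.
Polar moment about centroid: J = I_x + I_y = [11³/12 + 2×6×5.5²] + [11×1.565² + 2(6³/12 + 6×1.435²)] = 561.6 in³.
Direct shear f_v = P/L_w = 71.3 / 23 = 3.1 kip/in (vertical).
Torsion M = P·e = 71.3 × 8 = 570.4 kip·in.
Critical point at (x, y) = (4.435, 5.5) from centroid. f_tx = M·y/J = 5.586 kip/in; f_ty = M·x/J = 4.505 kip/in.
Resultant f_max = √[f_tx² + (f_v + f_ty)²] = √[5.586² + (3.1 + 4.505)²] = 9.436 kip/in.
Capacity per unit length: φr_n = 0.75 × 0.6 × 70 × (0.707 × 0.5) = 11.14 kip/in.
9.436 ≤ 11.14 → adequate.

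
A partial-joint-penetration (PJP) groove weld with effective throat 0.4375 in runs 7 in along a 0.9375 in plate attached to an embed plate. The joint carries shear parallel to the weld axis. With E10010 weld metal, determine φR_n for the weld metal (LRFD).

E100XX → F_EXX = 100 ksi.
Effective throat (given) t_e = 0.4375 in.
A_we = 0.4375 × 7 = 3.062 in².
F_nw = 0.6 F_EXX = 60 ksi.
φR_n = 0.75 × 60 × 3.062 = 137.8 kips.

φR_n ≈ 138 kips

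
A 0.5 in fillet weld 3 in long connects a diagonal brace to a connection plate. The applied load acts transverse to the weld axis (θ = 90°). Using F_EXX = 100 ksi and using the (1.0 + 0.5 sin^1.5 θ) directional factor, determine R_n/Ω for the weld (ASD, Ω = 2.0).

R_n/Ω ≈ 47.7 kip

t_e = 0.707 × 0.5 = 0.3535 in; A_we = 0.3535 × 3 = 1.06 in².
Directional factor: 1.0 + 0.5 sin^1.5(90°) = 1.5.
F_nw = 0.6 × 100 × 1.5 = 90 ksi.
R_n/Ω = (90 × 1.06) / 2.0 = 47.72 kip.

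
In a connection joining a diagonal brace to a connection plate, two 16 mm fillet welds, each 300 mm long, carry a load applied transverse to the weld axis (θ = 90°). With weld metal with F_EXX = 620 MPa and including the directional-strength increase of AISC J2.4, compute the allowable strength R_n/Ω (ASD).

t_e = 0.707 × 16 = 11.31 mm; A_we = 11.31 × 600 = 6787 mm².
Directional factor: 1.0 + 0.5 sin^1.5(90°) = 1.5.
F_nw = 0.6 × 620 × 1.5 = 558 MPa.
R_n/Ω = (558 × 6787) / 2.0 × 10⁻³ = 1894 kN.

R_n/Ω ≈ 1890 kN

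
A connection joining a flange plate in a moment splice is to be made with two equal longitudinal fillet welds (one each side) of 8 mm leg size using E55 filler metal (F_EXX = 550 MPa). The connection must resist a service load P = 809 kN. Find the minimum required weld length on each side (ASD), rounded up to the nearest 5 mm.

L = 435 mm on each side

Throat t_e = 0.707 × 8 = 5.656 mm.
r_n/Ω = (0.6 × 550 × 5.656) / 2.0 = 933.2 N/mm = 0.9332 kN/mm.
L_req = P / (r_n/Ω) = 809 / 0.9332 = 866.9 mm total.
Per side: 866.9 / 2 = 433.4 mm.
Round up → use L = 435 mm on each side.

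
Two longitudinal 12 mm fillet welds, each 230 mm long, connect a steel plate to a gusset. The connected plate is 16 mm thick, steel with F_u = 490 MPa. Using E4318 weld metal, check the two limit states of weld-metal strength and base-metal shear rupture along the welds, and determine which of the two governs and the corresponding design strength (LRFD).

φR_n ≈ 755 kN (weld metal governs)

E43XX → F_EXX = 430 MPa.
t_e = 0.707 × 12 = 8.484 mm; L = 460 mm.
Weld metal: φR_n = 0.75 × 0.6 × 430 × 8.484 × 460 × 10⁻³ = 755.2 kN.
Base metal (shear rupture): φR_n = 0.75 × 0.6 × 490 × 16 × 460 × 10⁻³ = 1623 kN.
Governing: weld metal.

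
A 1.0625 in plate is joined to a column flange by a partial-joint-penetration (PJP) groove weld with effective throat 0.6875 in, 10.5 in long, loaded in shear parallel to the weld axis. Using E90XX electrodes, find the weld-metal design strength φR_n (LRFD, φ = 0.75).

E90XX → F_EXX = 90 ksi.
Effective throat (given) t_e = 0.6875 in.
A_we = 0.6875 × 10.5 = 7.219 in².
F_nw = 0.6 F_EXX = 54 ksi.
φR_n = 0.75 × 54 × 7.219 = 292.4 kips.

φR_n ≈ 292 kips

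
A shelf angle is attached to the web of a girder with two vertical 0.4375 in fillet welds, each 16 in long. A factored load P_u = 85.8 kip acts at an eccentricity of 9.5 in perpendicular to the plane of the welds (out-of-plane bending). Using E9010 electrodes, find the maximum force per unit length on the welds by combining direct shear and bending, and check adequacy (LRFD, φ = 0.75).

f_max ≈ 9.92 kip/in; adequate

E90XX → F_EXX = 90 ksi.
L_w = 2 × 16 = 32 in; section modulus (unit throat) S = 2 × L²/6 = 85.33 in².
Direct shear f_v = P/L_w = 85.8/32 = 2.681 kip/in.
Moment M = P × e = 85.8 × 9.5 = 815.1 kip·in; bending f_b = M/S = 9.552 kip/in.
f_max = √(f_v² + f_b²) = √(2.681² + 9.552²) = 9.921 kip/in.
φr_n = 0.75 × 0.6 × 90 × (0.707 × 0.4375) = 12.53 kip/in → adequate.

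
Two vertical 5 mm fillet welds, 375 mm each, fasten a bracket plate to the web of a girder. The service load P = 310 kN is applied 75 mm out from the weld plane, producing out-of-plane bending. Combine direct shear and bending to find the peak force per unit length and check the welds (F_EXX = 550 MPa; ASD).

L_w = 2 × 375 = 750 mm; section modulus (unit throat) S = 2 × L²/6 = 46880 mm².
Direct shear f_v = P/L_w = 310×10³/750 = 413.3 N/mm.
Moment M = P × e = 310×10³ × 75 = 23250000 N·mm; bending f_b = M/S = 496 N/mm.
f_max = √(f_v² + f_b²) = √(413.3² + 496²) = 645.6 N/mm.
r_n/Ω = (1/2.0) × 0.6 × 550 × (0.707 × 5) = 583.3 N/mm → NOT adequate.

f_max ≈ 646 N/mm; NOT adequate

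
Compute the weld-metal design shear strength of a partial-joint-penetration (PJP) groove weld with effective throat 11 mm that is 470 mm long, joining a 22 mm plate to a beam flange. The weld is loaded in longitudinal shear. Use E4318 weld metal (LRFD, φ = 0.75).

φR_n ≈ 1000 kN

E43XX → F_EXX = 430 MPa.
Effective throat (given) t_e = 11 mm.
A_we = 11 × 470 = 5170 mm².
F_nw = 0.6 F_EXX = 258 MPa.
φR_n = 0.75 × 258 × 5170 × 10⁻³ = 1000 kN.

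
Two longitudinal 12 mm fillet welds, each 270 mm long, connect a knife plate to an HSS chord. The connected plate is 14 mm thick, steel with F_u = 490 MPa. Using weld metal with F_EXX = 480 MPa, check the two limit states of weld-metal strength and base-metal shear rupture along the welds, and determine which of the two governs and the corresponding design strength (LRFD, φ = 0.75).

φR_n ≈ 990 kN (weld metal governs)

t_e = 0.707 × 12 = 8.484 mm; L = 540 mm.
Weld metal: φR_n = 0.75 × 0.6 × 480 × 8.484 × 540 × 10⁻³ = 989.6 kN.
Base metal (shear rupture): φR_n = 0.75 × 0.6 × 490 × 14 × 540 × 10⁻³ = 1667 kN.
Governing: weld metal.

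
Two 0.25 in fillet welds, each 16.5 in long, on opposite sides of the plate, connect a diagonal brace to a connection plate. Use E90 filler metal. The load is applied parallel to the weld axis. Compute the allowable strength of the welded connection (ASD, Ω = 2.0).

R_n/Ω ≈ 157 kip

E90XX → F_EXX = 90 ksi.
Effective throat t_e = 0.707 × 0.25 = 0.1767 in.
Total length L = 33 in; A_we = 0.1767 × 33 = 5.833 in².
F_nw = 0.6 F_EXX = 0.6 × 90 = 54 ksi.
R_n = 54 × 5.833 = 315 kip; R_n/Ω = 315/2.0 = 157.5 kip.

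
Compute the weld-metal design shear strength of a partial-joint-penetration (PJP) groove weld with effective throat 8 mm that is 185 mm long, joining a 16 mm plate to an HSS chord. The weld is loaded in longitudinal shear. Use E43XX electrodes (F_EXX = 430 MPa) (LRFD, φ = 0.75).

φR_n ≈ 286 kN

Effective throat (given) t_e = 8 mm.
A_we = 8 × 185 = 1480 mm².
F_nw = 0.6 F_EXX = 258 MPa.
φR_n = 0.75 × 258 × 1480 × 10⁻³ = 286.4 kN.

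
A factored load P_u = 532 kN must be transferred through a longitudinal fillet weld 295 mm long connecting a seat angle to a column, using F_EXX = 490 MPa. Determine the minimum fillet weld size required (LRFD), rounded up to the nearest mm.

w = 12 mm

Total weld length L = 295 mm.
Required throat t_e = P_u / (φ × 0.6 F_EXX × L) = 532 / (0.75 × 0.6 × 490 × 295 × 10⁻³) = 8.179 mm.
Required leg w = t_e / 0.707 = 11.57 mm → use 12 mm.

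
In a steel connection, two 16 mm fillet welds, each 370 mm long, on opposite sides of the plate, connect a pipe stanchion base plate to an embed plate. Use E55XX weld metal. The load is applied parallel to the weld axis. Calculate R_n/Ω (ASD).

E55XX → F_EXX = 550 MPa.
Effective throat t_e = 0.707 × 16 = 11.31 mm.
Total length L = 740 mm; A_we = 11.31 × 740 = 8371 mm².
F_nw = 0.6 F_EXX = 0.6 × 550 = 330 MPa.
R_n = 330 × 8371 × 10⁻³ = 2762 kN; R_n/Ω = 2762/2.0 = 1381 kN.

R_n/Ω ≈ 1380 kN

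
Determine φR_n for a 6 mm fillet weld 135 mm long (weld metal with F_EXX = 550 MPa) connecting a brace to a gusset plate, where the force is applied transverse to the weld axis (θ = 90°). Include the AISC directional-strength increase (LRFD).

φR_n ≈ 213 kN

t_e = 0.707 × 6 = 4.242 mm; A_we = 4.242 × 135 = 572.7 mm².
Directional factor: 1.0 + 0.5 sin^1.5(90°) = 1.5.
F_nw = 0.6 × 550 × 1.5 = 495 MPa.
φR_n = 0.75 × 495 × 572.7 × 10⁻³ = 212.6 kN.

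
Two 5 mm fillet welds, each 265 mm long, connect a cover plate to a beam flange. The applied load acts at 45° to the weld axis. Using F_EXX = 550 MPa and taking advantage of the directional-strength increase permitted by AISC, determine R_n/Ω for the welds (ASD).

R_n/Ω ≈ 401 kN

t_e = 0.707 × 5 = 3.535 mm; A_we = 3.535 × 530 = 1874 mm².
Directional factor: 1.0 + 0.5 sin^1.5(45°) = 1.297.
F_nw = 0.6 × 550 × 1.297 = 428.1 MPa.
R_n/Ω = (428.1 × 1874) / 2.0 × 10⁻³ = 401 kN.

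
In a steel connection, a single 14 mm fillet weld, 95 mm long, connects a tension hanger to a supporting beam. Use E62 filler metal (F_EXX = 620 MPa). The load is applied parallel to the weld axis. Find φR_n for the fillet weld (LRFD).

Effective throat t_e = 0.707 × 14 = 9.898 mm.
Total length L = 95 mm; A_we = 9.898 × 95 = 940.3 mm².
F_nw = 0.6 F_EXX = 0.6 × 620 = 372 MPa.
φR_n = 0.75 × 372 × 940.3 × 10⁻³ = 262.3 kN.

φR_n ≈ 262 kN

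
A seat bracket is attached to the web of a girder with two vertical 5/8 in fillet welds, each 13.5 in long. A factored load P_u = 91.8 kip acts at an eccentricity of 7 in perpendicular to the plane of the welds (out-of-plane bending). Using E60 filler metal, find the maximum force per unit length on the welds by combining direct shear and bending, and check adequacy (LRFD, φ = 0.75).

E60XX → F_EXX = 60 ksi.
L_w = 2 × 13.5 = 27 in; section modulus (unit throat) S = 2 × L²/6 = 60.75 in².
Direct shear f_v = P/L_w = 91.8/27 = 3.4 kip/in.
Moment M = P × e = 91.8 × 7 = 642.6 kip·in; bending f_b = M/S = 10.58 kip/in.
f_max = √(f_v² + f_b²) = √(3.4² + 10.58²) = 11.11 kip/in.
φr_n = 0.75 × 0.6 × 60 × (0.707 × 0.625) = 11.93 kip/in → adequate.

f_max ≈ 11.1 kip/in; adequate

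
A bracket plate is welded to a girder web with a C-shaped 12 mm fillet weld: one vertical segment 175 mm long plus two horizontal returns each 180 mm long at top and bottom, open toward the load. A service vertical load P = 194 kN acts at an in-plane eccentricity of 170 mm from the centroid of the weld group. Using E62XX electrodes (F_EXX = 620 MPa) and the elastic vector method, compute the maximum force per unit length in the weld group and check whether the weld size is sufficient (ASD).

Total weld length L_w = 535 mm. Treat welds as unit-width lines.
Centroid: x̄ = 2×180×90 / 535 = 60.56 mm from the vertical weld.
Polar moment about centroid: J = I_x + I_y = [175³/12 + 2×180×87.5²] + [175×60.56² + 2(180³/12 + 180×29.44²)] = 5129000 mm³.
Direct shear f_v = P/L_w = 194×10³ / 535 = 362.6 N/mm (vertical).
Torsion M = P·e = 194×10³ × 170 = 32980000 N·mm.
Critical point at (x, y) = (119.4, 87.5) from centroid. f_tx = M·y/J = 562.7 N/mm; f_ty = M·x/J = 768.1 N/mm.
Resultant f_max = √[f_tx² + (f_v + f_ty)²] = √[562.7² + (362.6 + 768.1)²] = 1263 N/mm.
Capacity per unit length: r_n/Ω = (1/2.0) × 0.6 × 620 × (0.707 × 12) = 1578 N/mm.
1263 ≤ 1578 → adequate.

f_max ≈ 1260 N/mm; adequate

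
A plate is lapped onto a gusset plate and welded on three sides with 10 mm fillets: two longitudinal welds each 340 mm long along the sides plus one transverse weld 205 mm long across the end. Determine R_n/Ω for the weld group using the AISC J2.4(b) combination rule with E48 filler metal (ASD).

R_n/Ω ≈ 902 kN

E48XX → F_EXX = 480 MPa.
t_e = 0.707 × 10 = 7.07 mm.
R_nwl = 0.6 × 480 × 7.07 × 680 × 10⁻³ = 1385 kN (longitudinal, 2 welds).
R_nwt = 0.6 × 480 × 7.07 × 205 × 10⁻³ = 417.4 kN (transverse, base value).
(i) R_nwl + R_nwt = 1802 kN; (ii) 0.85 R_nwl + 1.5 R_nwt = 1803 kN.
R_n = max = 1803 kN [governs: (ii)]; R_n/Ω = 901.5 kN.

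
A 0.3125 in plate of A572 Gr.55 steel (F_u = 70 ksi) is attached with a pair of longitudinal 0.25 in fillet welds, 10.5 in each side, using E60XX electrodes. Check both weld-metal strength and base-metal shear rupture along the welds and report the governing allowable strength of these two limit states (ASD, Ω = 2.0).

E60XX → F_EXX = 60 ksi.
t_e = 0.707 × 0.25 = 0.1767 in; L = 21 in.
Weld metal: R_n/Ω = (1/2.0) × 0.6 × 60 × 0.1767 × 21 = 66.81 kip.
Base metal (shear rupture): R_n/Ω = (1/2.0) × 0.6 × 70 × 0.3125 × 21 = 137.8 kip.
Governing: weld metal.

R_n/Ω ≈ 66.8 kip (weld metal governs)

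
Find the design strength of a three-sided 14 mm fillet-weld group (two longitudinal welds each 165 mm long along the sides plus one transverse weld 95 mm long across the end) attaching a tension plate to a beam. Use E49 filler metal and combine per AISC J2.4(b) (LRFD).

φR_n ≈ 928 kN

E49XX → F_EXX = 490 MPa.
t_e = 0.707 × 14 = 9.898 mm.
R_nwl = 0.6 × 490 × 9.898 × 330 × 10⁻³ = 960.3 kN (longitudinal, 2 welds).
R_nwt = 0.6 × 490 × 9.898 × 95 × 10⁻³ = 276.5 kN (transverse, base value).
(i) R_nwl + R_nwt = 1237 kN; (ii) 0.85 R_nwl + 1.5 R_nwt = 1231 kN.
R_n = max = 1237 kN [governs: (i)]; φR_n = 927.6 kN.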